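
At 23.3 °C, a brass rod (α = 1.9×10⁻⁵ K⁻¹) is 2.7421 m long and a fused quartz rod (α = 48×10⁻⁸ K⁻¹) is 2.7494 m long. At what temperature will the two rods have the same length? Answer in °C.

Equal length when α₁L₁ΔT − α₂L₂ΔT = L₂ − L₁ = 7.30×10⁻³ m
α₁L₁ = 5.20999×10⁻⁵, α₂L₂ = 1.319712×10⁻⁶ → Δ(αL) = 5.0780188×10⁻⁵ m/K
ΔT = 7.30×10⁻³ / 5.0780188×10⁻⁵ = 143.757 K, so T = 23.3 + 143.757 = 167.057 °C

T = 167.1 °C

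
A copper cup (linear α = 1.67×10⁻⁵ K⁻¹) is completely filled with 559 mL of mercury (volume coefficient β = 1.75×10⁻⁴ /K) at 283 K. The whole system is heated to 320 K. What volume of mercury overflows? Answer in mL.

2.58 mL

The cup also expands: β_container ≈ 3α = 5.01×10⁻⁵ /K
Net overflow = V₀(β_liq − 3α_cont)ΔT
β − 3α = 1.75×10⁻⁴ − 5.01×10⁻⁵ = 1.249×10⁻⁴ /K; ΔT = 37 K
ΔV = 559 × 1.249×10⁻⁴ × 37 = 2.58 mL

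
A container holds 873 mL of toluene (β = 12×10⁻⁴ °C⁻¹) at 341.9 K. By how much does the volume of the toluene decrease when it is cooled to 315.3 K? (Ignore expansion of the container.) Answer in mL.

ΔV = 27.9 mL

|ΔT| = |315.3 − 341.9| = 26.6 K
ΔV = βV₀ΔT = (12×10⁻⁴)(873)(26.6) = 27.9 mL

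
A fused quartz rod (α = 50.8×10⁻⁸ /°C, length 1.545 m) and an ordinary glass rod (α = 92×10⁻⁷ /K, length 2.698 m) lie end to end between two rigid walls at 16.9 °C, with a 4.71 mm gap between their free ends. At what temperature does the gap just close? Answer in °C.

α₁L₁ = 7.8486×10⁻⁷ m/K, α₂L₂ = 2.48216×10⁻⁵ m/K → total 2.560646×10⁻⁵ m/K
ΔT = g/(α₁L₁+α₂L₂) = 4.71×10⁻³ / 2.560646×10⁻⁵ = 183.94 K
T = 16.9 + 183.94 = 200.84 °C

T = 201 °C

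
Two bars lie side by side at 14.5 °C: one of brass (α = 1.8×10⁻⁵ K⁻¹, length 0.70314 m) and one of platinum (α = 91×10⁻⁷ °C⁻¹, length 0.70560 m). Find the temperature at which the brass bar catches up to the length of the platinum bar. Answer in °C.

Equal length when α₁L₁ΔT − α₂L₂ΔT = L₂ − L₁ = 2.46×10⁻³ m
α₁L₁ = 1.265652×10⁻⁵, α₂L₂ = 6.42096×10⁻⁶ → Δ(αL) = 6.23556×10⁻⁶ m/K
ΔT = 2.46×10⁻³ / 6.23556×10⁻⁶ = 394.511 K, so T = 14.5 + 394.511 = 409.011 °C

T = 409.0 °C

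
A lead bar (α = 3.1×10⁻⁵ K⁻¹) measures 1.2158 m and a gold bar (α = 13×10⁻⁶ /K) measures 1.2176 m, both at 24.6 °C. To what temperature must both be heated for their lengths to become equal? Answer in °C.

Equal length when α₁L₁ΔT − α₂L₂ΔT = L₂ − L₁ = 1.80×10⁻³ m
α₁L₁ = 3.76898×10⁻⁵, α₂L₂ = 1.58288×10⁻⁵ → Δ(αL) = 2.1861×10⁻⁵ m/K
ΔT = 1.80×10⁻³ / 2.1861×10⁻⁵ = 82.338 K, so T = 24.6 + 82.338 = 106.938 °C

T = 106.9 °C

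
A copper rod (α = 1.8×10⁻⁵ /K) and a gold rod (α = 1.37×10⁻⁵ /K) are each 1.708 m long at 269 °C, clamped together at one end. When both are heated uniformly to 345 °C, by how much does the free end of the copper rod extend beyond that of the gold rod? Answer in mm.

ΔT = 76 K
copper: ΔL = 1.8×10⁻⁵ × 1.708 m × 76 = 2.3365×10⁻³ m = 2.3365 mm
gold: ΔL = 1.37×10⁻⁵ × 1.708 m × 76 = 1.7784×10⁻³ m = 1.7784 mm
difference = 2.3365 − 1.7784 = 0.5581 mm

0.558 mm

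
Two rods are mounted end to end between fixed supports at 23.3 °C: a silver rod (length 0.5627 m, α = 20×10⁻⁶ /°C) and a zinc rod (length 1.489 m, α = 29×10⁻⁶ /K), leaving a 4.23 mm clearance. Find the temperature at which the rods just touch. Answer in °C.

α₁L₁ = 1.1254×10⁻⁵ m/K, α₂L₂ = 4.3181×10⁻⁵ m/K → total 5.4435×10⁻⁵ m/K
ΔT = g/(α₁L₁+α₂L₂) = 4.23×10⁻³ / 5.4435×10⁻⁵ = 77.71 K
T = 23.3 + 77.71 = 101.01 °C

T = 101 °C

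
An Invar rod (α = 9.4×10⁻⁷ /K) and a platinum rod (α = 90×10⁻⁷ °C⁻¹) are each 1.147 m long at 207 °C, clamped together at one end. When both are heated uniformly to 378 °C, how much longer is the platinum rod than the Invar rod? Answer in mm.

1.58 mm

ΔT = 171 K
Invar: ΔL = 9.4×10⁻⁷ × 1.147 m × 171 = 1.8437×10⁻⁴ m = 0.18437 mm
platinum: ΔL = 90×10⁻⁷ × 1.147 m × 171 = 1.7652×10⁻³ m = 1.7652 mm
difference = 1.7652 − 0.18437 = 1.58083 mm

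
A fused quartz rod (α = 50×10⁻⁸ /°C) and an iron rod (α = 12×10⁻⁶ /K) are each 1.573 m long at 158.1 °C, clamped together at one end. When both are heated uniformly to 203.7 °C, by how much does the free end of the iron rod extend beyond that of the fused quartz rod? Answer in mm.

0.825 mm

ΔT = 45.6 K
fused quartz: ΔL = 50×10⁻⁸ × 1.573 m × 45.6 = 3.5864×10⁻⁵ m = 0.035864 mm
iron: ΔL = 12×10⁻⁶ × 1.573 m × 45.6 = 8.6075×10⁻⁴ m = 0.86075 mm
difference = 0.86075 − 0.035864 = 0.824886 mm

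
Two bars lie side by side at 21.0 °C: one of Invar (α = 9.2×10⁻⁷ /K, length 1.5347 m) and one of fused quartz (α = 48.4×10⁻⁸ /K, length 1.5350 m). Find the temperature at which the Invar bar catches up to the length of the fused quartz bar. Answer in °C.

Equal length when α₁L₁ΔT − α₂L₂ΔT = L₂ − L₁ = 3.00×10⁻⁴ m
α₁L₁ = 1.411924×10⁻⁶, α₂L₂ = 7.4294×10⁻⁷ → Δ(αL) = 6.68984×10⁻⁷ m/K
ΔT = 3.00×10⁻⁴ / 6.68984×10⁻⁷ = 448.441 K, so T = 21.0 + 448.441 = 469.441 °C

T = 469.4 °C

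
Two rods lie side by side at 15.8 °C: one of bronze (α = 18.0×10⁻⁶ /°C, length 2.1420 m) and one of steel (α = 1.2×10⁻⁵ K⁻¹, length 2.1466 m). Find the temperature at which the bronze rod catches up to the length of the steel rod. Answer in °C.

T = 375.3 °C

Equal length when α₁L₁ΔT − α₂L₂ΔT = L₂ − L₁ = 4.60×10⁻³ m
α₁L₁ = 3.8556×10⁻⁵, α₂L₂ = 2.57592×10⁻⁵ → Δ(αL) = 1.27968×10⁻⁵ m/K
ΔT = 4.60×10⁻³ / 1.27968×10⁻⁵ = 359.465 K, so T = 15.8 + 359.465 = 375.265 °C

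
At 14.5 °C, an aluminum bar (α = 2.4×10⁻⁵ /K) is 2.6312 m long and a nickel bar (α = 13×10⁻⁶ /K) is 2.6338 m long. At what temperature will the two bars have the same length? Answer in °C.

Equal length when α₁L₁ΔT − α₂L₂ΔT = L₂ − L₁ = 2.60×10⁻³ m
α₁L₁ = 6.31488×10⁻⁵, α₂L₂ = 3.42394×10⁻⁵ → Δ(αL) = 2.89094×10⁻⁵ m/K
ΔT = 2.60×10⁻³ / 2.89094×10⁻⁵ = 89.936 K, so T = 14.5 + 89.936 = 104.436 °C

T = 104.4 °C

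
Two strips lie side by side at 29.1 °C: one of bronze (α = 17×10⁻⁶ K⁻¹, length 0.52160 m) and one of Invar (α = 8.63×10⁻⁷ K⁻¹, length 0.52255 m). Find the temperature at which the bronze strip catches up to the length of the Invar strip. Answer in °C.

L₁(1 + α₁ΔT) = L₂(1 + α₂ΔT) ⇒ ΔT = (L₂ − L₁)/(α₁L₁ − α₂L₂)
L₂ − L₁ = 0.52255 − 0.52160 = 9.50×10⁻⁴ m
α₁L₁ − α₂L₂ = 17×10⁻⁶×0.52160 − 8.63×10⁻⁷×0.52255 = 8.41623935×10⁻⁶ m/K
ΔT = 9.50×10⁻⁴ / 8.41623935×10⁻⁶ = 112.877 K
T = 29.1 + 112.877 = 141.977 °C

T = 142.0 °C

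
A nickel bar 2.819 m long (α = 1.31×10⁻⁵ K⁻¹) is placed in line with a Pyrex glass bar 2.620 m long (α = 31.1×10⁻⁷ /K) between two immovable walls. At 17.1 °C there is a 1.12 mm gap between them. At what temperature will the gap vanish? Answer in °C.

α₁L₁ = 3.69289×10⁻⁵ m/K, α₂L₂ = 8.1482×10⁻⁶ m/K → total 4.50771×10⁻⁵ m/K
ΔT = g/(α₁L₁+α₂L₂) = 1.12×10⁻³ / 4.50771×10⁻⁵ = 24.846 K
T = 17.1 + 24.846 = 41.946 °C

T = 41.9 °C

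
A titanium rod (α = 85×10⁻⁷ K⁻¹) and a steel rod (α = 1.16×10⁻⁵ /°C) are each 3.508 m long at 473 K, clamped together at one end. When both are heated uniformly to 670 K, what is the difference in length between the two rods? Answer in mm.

ΔT = 197 K
titanium: ΔL = 85×10⁻⁷ × 3.508 m × 197 = 5.8741×10⁻³ m = 5.8741 mm
steel: ΔL = 1.16×10⁻⁵ × 3.508 m × 197 = 8.0165×10⁻³ m = 8.0165 mm
difference = 8.0165 − 5.8741 = 2.1424 mm

2.14 mm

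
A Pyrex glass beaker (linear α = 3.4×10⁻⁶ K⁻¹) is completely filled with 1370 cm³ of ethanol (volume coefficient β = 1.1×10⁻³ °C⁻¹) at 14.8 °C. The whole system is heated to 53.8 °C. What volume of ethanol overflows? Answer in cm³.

58.2 cm³

The beaker also expands: β_container ≈ 3α = 1.02×10⁻⁵ /K
Net overflow = V₀(β_liq − 3α_cont)ΔT
β − 3α = 1.10×10⁻³ − 1.02×10⁻⁵ = 1.0898×10⁻³ /K; ΔT = 39.0 K
ΔV = 1370 × 1.0898×10⁻³ × 39.0 = 58.2 cm³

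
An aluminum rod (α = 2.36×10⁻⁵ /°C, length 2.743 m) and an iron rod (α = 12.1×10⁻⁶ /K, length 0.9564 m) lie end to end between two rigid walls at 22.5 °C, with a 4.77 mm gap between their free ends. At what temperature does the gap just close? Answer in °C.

T = 85.0 °C

α₁L₁ = 6.47348×10⁻⁵ m/K, α₂L₂ = 1.157244×10⁻⁵ m/K → total 7.630724×10⁻⁵ m/K
ΔT = g/(α₁L₁+α₂L₂) = 4.77×10⁻³ / 7.630724×10⁻⁵ = 62.510 K
T = 22.5 + 62.510 = 85.010 °C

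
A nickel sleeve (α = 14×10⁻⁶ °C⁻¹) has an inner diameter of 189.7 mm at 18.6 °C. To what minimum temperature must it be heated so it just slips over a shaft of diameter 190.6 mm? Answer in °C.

Required Δd = 190.6 − 189.7 = 0.9 mm
Δd = αd₀ΔT ⇒ ΔT = Δd/(αd₀) = 0.9 / (14×10⁻⁶ × 189.7) = 338.88 K
T_min = 18.6 + 338.88 = 357.48 °C

T = 357 °C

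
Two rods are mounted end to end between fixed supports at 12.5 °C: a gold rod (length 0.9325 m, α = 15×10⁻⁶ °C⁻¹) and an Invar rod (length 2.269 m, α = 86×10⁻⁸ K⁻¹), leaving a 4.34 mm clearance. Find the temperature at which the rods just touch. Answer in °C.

T = 285 °C

Gap closes when ΔL₁ + ΔL₂ = 4.34 mm = 4.34×10⁻³ m
(α₁L₁ + α₂L₂)ΔT = g
α₁L₁ + α₂L₂ = 15×10⁻⁶×0.9325 + 86×10⁻⁸×2.269 = 1.593884×10⁻⁵ m/K
ΔT = 4.34×10⁻³ / 1.593884×10⁻⁵ = 272.29 K
T = 12.5 + 272.29 = 284.79 °C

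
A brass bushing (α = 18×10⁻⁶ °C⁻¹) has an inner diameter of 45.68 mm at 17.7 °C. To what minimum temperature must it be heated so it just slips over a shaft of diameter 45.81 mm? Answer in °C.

Required Δd = 45.81 − 45.68 = 0.13 mm
Δd = αd₀ΔT ⇒ ΔT = Δd/(αd₀) = 0.13 / (18×10⁻⁶ × 45.68) = 158.10 K
T_min = 17.7 + 158.10 = 175.80 °C

T = 176 °C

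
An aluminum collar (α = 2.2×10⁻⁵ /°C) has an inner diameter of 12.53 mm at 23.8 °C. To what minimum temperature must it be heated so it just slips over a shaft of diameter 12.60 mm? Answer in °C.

T = 278 °C

Required Δd = 12.60 − 12.53 = 0.07 mm
Δd = αd₀ΔT ⇒ ΔT = Δd/(αd₀) = 0.07 / (2.2×10⁻⁵ × 12.53) = 253.94 K
T_min = 23.8 + 253.94 = 277.74 °C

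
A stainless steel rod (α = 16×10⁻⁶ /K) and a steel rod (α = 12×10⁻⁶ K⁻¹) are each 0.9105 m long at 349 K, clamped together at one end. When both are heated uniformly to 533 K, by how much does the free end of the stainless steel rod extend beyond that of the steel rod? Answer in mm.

0.670 mm

ΔT = 184 K
stainless steel: ΔL = 16×10⁻⁶ × 0.9105 m × 184 = 2.6805×10⁻³ m = 2.6805 mm
steel: ΔL = 12×10⁻⁶ × 0.9105 m × 184 = 2.0104×10⁻³ m = 2.0104 mm
difference = 2.6805 − 2.0104 = 0.6701 mm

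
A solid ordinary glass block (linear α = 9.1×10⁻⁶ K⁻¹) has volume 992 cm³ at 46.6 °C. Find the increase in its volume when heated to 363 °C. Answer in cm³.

Isotropic solid: β ≈ 3α = 2.7×10⁻⁵ /K; ΔT = 316.4 K
ΔV = 3αV₀ΔT = 3(9.1×10⁻⁶)(992)(316.4) = 8.57 cm³

ΔV = 8.57 cm³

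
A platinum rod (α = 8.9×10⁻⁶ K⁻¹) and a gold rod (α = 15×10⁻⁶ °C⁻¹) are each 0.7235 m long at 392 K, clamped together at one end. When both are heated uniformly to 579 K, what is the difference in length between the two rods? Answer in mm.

0.825 mm

ΔT = 187 K
platinum: ΔL = 8.9×10⁻⁶ × 0.7235 m × 187 = 1.2041×10⁻³ m = 1.2041 mm
gold: ΔL = 15×10⁻⁶ × 0.7235 m × 187 = 2.0294×10⁻³ m = 2.0294 mm
difference = 2.0294 − 1.2041 = 0.8253 mm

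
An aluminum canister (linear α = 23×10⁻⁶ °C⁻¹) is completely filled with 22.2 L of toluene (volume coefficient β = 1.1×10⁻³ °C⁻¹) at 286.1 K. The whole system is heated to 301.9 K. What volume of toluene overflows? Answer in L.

0.362 L

The canister also expands: β_container ≈ 3α = 6.9×10⁻⁵ /K
Net overflow = V₀(β_liq − 3α_cont)ΔT
β − 3α = 1.10×10⁻³ − 6.9×10⁻⁵ = 1.031×10⁻³ /K; ΔT = 15.8 K
ΔV = 22.2 × 1.031×10⁻³ × 15.8 = 0.362 L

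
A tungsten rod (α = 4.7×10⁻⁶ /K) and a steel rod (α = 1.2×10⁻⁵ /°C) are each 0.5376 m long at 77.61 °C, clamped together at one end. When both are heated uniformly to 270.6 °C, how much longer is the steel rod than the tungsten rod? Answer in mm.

0.757 mm

ΔT = 192.99 K
tungsten: ΔL = 4.7×10⁻⁶ × 0.5376 m × 192.99 = 4.8763×10⁻⁴ m = 0.48763 mm
steel: ΔL = 1.2×10⁻⁵ × 0.5376 m × 192.99 = 1.2450×10⁻³ m = 1.2450 mm
difference = 1.2450 − 0.48763 = 0.75737 mm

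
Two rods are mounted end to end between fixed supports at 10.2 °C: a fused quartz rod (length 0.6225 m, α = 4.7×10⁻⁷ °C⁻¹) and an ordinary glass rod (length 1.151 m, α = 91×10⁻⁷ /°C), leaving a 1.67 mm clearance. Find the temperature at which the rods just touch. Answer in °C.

α₁L₁ = 2.92575×10⁻⁷ m/K, α₂L₂ = 1.04741×10⁻⁵ m/K → total 1.0766675×10⁻⁵ m/K
ΔT = g/(α₁L₁+α₂L₂) = 1.67×10⁻³ / 1.0766675×10⁻⁵ = 155.11 K
T = 10.2 + 155.11 = 165.31 °C

T = 165 °C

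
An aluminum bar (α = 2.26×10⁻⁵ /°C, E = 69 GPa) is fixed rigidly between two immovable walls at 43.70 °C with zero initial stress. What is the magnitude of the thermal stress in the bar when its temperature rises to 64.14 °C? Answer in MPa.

Fully constrained: the free strain ε = αΔT is blocked, so σ = Eε = EαΔT.
|ΔT| = 20.44 K
σ = 69.0×10⁹ × 2.26×10⁻⁵ × 20.44 = 3.19×10⁷ Pa

σ = 31.9 MPa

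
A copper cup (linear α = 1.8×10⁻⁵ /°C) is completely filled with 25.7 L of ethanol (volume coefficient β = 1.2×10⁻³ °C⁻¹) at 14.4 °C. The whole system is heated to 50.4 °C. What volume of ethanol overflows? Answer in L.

1.06 L

The cup also expands: β_container ≈ 3α = 5.4×10⁻⁵ /K
Net overflow = V₀(β_liq − 3α_cont)ΔT
β − 3α = 1.20×10⁻³ − 5.4×10⁻⁵ = 1.146×10⁻³ /K; ΔT = 36.0 K
ΔV = 25.7 × 1.146×10⁻³ × 36.0 = 1.06 L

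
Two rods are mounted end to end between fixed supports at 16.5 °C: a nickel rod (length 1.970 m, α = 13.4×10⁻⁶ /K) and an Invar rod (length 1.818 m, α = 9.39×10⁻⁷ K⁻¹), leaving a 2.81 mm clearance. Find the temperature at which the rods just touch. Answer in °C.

T = 116 °C

Gap closes when ΔL₁ + ΔL₂ = 2.81 mm = 2.81×10⁻³ m
(α₁L₁ + α₂L₂)ΔT = g
α₁L₁ + α₂L₂ = 13.4×10⁻⁶×1.970 + 9.39×10⁻⁷×1.818 = 2.8105102×10⁻⁵ m/K
ΔT = 2.81×10⁻³ / 2.8105102×10⁻⁵ = 99.98 K
T = 16.5 + 99.98 = 116.48 °C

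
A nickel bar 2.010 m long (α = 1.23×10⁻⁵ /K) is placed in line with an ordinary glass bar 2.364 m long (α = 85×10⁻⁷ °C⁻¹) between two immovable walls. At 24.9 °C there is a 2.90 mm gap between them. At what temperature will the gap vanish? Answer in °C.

T = 89.6 °C

Gap closes when ΔL₁ + ΔL₂ = 2.90 mm = 2.90×10⁻³ m
(α₁L₁ + α₂L₂)ΔT = g
α₁L₁ + α₂L₂ = 1.23×10⁻⁵×2.010 + 85×10⁻⁷×2.364 = 4.4817×10⁻⁵ m/K
ΔT = 2.90×10⁻³ / 4.4817×10⁻⁵ = 64.708 K
T = 24.9 + 64.708 = 89.608 °C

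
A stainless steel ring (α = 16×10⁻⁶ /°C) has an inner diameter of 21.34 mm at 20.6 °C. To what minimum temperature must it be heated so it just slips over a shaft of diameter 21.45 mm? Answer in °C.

T = 343 °C

Required Δd = 21.45 − 21.34 = 0.11 mm
Δd = αd₀ΔT ⇒ ΔT = Δd/(αd₀) = 0.11 / (16×10⁻⁶ × 21.34) = 322.16 K
T_min = 20.6 + 322.16 = 342.76 °C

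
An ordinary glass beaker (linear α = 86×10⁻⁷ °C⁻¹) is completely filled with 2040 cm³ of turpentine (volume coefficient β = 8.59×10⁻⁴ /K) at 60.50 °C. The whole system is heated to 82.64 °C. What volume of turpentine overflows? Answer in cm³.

37.6 cm³

The beaker also expands: β_container ≈ 3α = 2.58×10⁻⁵ /K
Net overflow = V₀(β_liq − 3α_cont)ΔT
β − 3α = 8.59×10⁻⁴ − 2.58×10⁻⁵ = 8.332×10⁻⁴ /K; ΔT = 22.14 K
ΔV = 2040 × 8.332×10⁻⁴ × 22.14 = 37.6 cm³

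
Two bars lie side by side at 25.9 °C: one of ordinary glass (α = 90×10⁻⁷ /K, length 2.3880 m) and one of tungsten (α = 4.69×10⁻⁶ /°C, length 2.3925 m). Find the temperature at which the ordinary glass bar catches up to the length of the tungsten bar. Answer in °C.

T = 464.0 °C

Equal length when α₁L₁ΔT − α₂L₂ΔT = L₂ − L₁ = 4.50×10⁻³ m
α₁L₁ = 2.1492×10⁻⁵, α₂L₂ = 1.1220825×10⁻⁵ → Δ(αL) = 1.0271175×10⁻⁵ m/K
ΔT = 4.50×10⁻³ / 1.0271175×10⁻⁵ = 438.119 K, so T = 25.9 + 438.119 = 464.019 °C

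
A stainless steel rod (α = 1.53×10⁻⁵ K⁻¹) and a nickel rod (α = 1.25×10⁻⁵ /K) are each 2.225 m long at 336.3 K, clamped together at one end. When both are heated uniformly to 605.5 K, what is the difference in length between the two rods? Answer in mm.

1.68 mm

ΔT = 269.2 K
stainless steel: ΔL = 1.53×10⁻⁵ × 2.225 m × 269.2 = 9.1642×10⁻³ m = 9.1642 mm
nickel: ΔL = 1.25×10⁻⁵ × 2.225 m × 269.2 = 7.4871×10⁻³ m = 7.4871 mm
difference = 9.1642 − 7.4871 = 1.6771 mm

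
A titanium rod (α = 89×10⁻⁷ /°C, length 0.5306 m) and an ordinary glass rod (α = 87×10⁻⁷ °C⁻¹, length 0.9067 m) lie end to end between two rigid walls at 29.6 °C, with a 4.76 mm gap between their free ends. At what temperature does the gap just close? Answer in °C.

T = 407 °C

α₁L₁ = 4.72234×10⁻⁶ m/K, α₂L₂ = 7.88829×10⁻⁶ m/K → total 1.261063×10⁻⁵ m/K
ΔT = g/(α₁L₁+α₂L₂) = 4.76×10⁻³ / 1.261063×10⁻⁵ = 377.46 K
T = 29.6 + 377.46 = 407.06 °C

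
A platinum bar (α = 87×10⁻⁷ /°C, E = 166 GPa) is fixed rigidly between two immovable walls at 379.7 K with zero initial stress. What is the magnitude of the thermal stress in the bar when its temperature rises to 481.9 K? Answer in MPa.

Fully constrained: the free strain ε = αΔT is blocked, so σ = Eε = EαΔT.
|ΔT| = 102.2 K
σ = 166×10⁹ × 87×10⁻⁷ × 102.2 = 1.48×10⁸ Pa

σ = 148 MPa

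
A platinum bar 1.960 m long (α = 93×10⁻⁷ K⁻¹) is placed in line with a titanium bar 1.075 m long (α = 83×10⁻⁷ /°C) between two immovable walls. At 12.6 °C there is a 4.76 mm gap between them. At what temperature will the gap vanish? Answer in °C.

α₁L₁ = 1.8228×10⁻⁵ m/K, α₂L₂ = 8.9225×10⁻⁶ m/K → total 2.71505×10⁻⁵ m/K
ΔT = g/(α₁L₁+α₂L₂) = 4.76×10⁻³ / 2.71505×10⁻⁵ = 175.32 K
T = 12.6 + 175.32 = 187.92 °C

T = 188 °C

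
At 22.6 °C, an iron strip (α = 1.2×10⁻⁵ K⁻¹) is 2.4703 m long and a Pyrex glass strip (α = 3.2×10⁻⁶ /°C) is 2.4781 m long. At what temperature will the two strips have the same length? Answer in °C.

T = 381.8 °C

L₁(1 + α₁ΔT) = L₂(1 + α₂ΔT) ⇒ ΔT = (L₂ − L₁)/(α₁L₁ − α₂L₂)
L₂ − L₁ = 2.4781 − 2.4703 = 7.80×10⁻³ m
α₁L₁ − α₂L₂ = 1.2×10⁻⁵×2.4703 − 3.2×10⁻⁶×2.4781 = 2.171368×10⁻⁵ m/K
ΔT = 7.80×10⁻³ / 2.171368×10⁻⁵ = 359.221 K
T = 22.6 + 359.221 = 381.821 °C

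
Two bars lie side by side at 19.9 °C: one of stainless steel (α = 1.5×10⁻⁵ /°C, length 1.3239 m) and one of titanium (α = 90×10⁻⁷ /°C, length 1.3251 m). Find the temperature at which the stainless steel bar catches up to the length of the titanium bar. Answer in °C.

T = 171.2 °C

L₁(1 + α₁ΔT) = L₂(1 + α₂ΔT) ⇒ ΔT = (L₂ − L₁)/(α₁L₁ − α₂L₂)
L₂ − L₁ = 1.3251 − 1.3239 = 1.20×10⁻³ m
α₁L₁ − α₂L₂ = 1.5×10⁻⁵×1.3239 − 90×10⁻⁷×1.3251 = 7.9326×10⁻⁶ m/K
ΔT = 1.20×10⁻³ / 7.9326×10⁻⁶ = 151.274 K
T = 19.9 + 151.274 = 171.174 °C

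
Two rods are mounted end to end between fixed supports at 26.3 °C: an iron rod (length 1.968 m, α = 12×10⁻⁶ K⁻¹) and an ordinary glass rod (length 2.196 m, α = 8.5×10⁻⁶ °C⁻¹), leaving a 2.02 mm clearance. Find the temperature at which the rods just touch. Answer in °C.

T = 74.1 °C

α₁L₁ = 2.3616×10⁻⁵ m/K, α₂L₂ = 1.8666×10⁻⁵ m/K → total 4.2282×10⁻⁵ m/K
ΔT = g/(α₁L₁+α₂L₂) = 2.02×10⁻³ / 4.2282×10⁻⁵ = 47.774 K
T = 26.3 + 47.774 = 74.074 °C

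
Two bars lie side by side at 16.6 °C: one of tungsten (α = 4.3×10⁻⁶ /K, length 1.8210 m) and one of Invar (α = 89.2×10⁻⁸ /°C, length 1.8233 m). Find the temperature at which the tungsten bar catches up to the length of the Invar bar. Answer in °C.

L₁(1 + α₁ΔT) = L₂(1 + α₂ΔT) ⇒ ΔT = (L₂ − L₁)/(α₁L₁ − α₂L₂)
L₂ − L₁ = 1.8233 − 1.8210 = 2.30×10⁻³ m
α₁L₁ − α₂L₂ = 4.3×10⁻⁶×1.8210 − 89.2×10⁻⁸×1.8233 = 6.2039164×10⁻⁶ m/K
ΔT = 2.30×10⁻³ / 6.2039164×10⁻⁶ = 370.734 K
T = 16.6 + 370.734 = 387.334 °C

T = 387.3 °C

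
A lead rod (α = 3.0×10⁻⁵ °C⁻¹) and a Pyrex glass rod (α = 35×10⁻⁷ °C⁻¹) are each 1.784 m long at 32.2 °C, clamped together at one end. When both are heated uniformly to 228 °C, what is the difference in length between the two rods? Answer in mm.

9.26 mm

ΔT = 195.8 K
lead: ΔL = 3.0×10⁻⁵ × 1.784 m × 195.8 = 1.0479×10⁻² m = 10.479 mm
Pyrex glass: ΔL = 35×10⁻⁷ × 1.784 m × 195.8 = 1.2226×10⁻³ m = 1.2226 mm
difference = 10.479 − 1.2226 = 9.2564 mm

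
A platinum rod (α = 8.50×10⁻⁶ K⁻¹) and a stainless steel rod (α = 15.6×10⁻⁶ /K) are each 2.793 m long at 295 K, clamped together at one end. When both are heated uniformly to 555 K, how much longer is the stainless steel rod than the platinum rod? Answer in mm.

5.16 mm

ΔT = 260 K
platinum: ΔL = 8.50×10⁻⁶ × 2.793 m × 260 = 6.1725×10⁻³ m = 6.1725 mm
stainless steel: ΔL = 15.6×10⁻⁶ × 2.793 m × 260 = 1.1328×10⁻² m = 11.328 mm
difference = 11.328 − 6.1725 = 5.1555 mm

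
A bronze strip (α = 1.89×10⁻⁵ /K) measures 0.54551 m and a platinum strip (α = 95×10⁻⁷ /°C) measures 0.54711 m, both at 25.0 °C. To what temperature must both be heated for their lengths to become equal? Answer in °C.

T = 338.0 °C

L₁(1 + α₁ΔT) = L₂(1 + α₂ΔT) ⇒ ΔT = (L₂ − L₁)/(α₁L₁ − α₂L₂)
L₂ − L₁ = 0.54711 − 0.54551 = 1.60×10⁻³ m
α₁L₁ − α₂L₂ = 1.89×10⁻⁵×0.54551 − 95×10⁻⁷×0.54711 = 5.112594×10⁻⁶ m/K
ΔT = 1.60×10⁻³ / 5.112594×10⁻⁶ = 312.953 K
T = 25.0 + 312.953 = 337.953 °C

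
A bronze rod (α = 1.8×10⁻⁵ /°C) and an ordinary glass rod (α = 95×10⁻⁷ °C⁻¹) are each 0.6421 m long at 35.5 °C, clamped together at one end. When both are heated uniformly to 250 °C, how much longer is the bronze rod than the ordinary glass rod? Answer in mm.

1.17 mm

ΔT = 214.5 K
bronze: ΔL = 1.8×10⁻⁵ × 0.6421 m × 214.5 = 2.4791×10⁻³ m = 2.4791 mm
ordinary glass: ΔL = 95×10⁻⁷ × 0.6421 m × 214.5 = 1.3084×10⁻³ m = 1.3084 mm
difference = 2.4791 − 1.3084 = 1.1707 mm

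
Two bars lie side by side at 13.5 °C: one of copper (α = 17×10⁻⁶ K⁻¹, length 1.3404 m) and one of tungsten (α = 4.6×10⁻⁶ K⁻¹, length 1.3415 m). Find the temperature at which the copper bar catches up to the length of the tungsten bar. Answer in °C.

Equal length when α₁L₁ΔT − α₂L₂ΔT = L₂ − L₁ = 1.10×10⁻³ m
α₁L₁ = 2.27868×10⁻⁵, α₂L₂ = 6.1709×10⁻⁶ → Δ(αL) = 1.66159×10⁻⁵ m/K
ΔT = 1.10×10⁻³ / 1.66159×10⁻⁵ = 66.2017 K, so T = 13.5 + 66.2017 = 79.7017 °C

T = 79.70 °C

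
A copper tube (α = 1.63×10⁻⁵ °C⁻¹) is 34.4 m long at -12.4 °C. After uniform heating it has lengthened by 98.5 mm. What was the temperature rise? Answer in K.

ΔT = 176 K

ΔL = αL₀ΔT ⇒ ΔT = ΔL / (αL₀)
ΔT = 98.5×10⁻³ m / (1.63×10⁻⁵ × 34.4 m) = 175.67 K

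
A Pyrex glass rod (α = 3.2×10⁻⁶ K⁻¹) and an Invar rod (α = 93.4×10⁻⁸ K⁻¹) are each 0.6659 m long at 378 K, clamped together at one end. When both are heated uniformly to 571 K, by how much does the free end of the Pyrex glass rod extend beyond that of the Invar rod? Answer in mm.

ΔT = 193 K
Pyrex glass: ΔL = 3.2×10⁻⁶ × 0.6659 m × 193 = 4.1126×10⁻⁴ m = 0.41126 mm
Invar: ΔL = 93.4×10⁻⁸ × 0.6659 m × 193 = 1.2004×10⁻⁴ m = 0.12004 mm
difference = 0.41126 − 0.12004 = 0.29122 mm

0.291 mm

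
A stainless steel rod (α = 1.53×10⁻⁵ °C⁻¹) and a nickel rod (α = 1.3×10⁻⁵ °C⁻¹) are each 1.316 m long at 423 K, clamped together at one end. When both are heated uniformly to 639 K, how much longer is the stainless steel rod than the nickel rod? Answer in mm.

ΔT = 216 K
stainless steel: ΔL = 1.53×10⁻⁵ × 1.316 m × 216 = 4.3491×10⁻³ m = 4.3491 mm
nickel: ΔL = 1.3×10⁻⁵ × 1.316 m × 216 = 3.6953×10⁻³ m = 3.6953 mm
difference = 4.3491 − 3.6953 = 0.6538 mm

0.654 mm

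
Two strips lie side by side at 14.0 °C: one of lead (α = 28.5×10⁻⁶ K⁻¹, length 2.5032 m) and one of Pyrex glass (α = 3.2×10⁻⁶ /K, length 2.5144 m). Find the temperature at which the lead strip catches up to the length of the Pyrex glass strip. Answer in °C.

T = 190.9 °C

Equal length when α₁L₁ΔT − α₂L₂ΔT = L₂ − L₁ = 1.12×10⁻² m
α₁L₁ = 7.13412×10⁻⁵, α₂L₂ = 8.04608×10⁻⁶ → Δ(αL) = 6.329512×10⁻⁵ m/K
ΔT = 1.12×10⁻² / 6.329512×10⁻⁵ = 176.949 K, so T = 14.0 + 176.949 = 190.949 °C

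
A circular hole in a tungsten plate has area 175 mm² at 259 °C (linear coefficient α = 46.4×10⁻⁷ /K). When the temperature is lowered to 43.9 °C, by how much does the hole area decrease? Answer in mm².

ΔA = 0.349 mm²

Area coefficient ≈ 2α; |ΔT| = 215.1 K
ΔA = 2αA₀ΔT = 2(46.4×10⁻⁷)(175)(215.1) = 0.349 mm²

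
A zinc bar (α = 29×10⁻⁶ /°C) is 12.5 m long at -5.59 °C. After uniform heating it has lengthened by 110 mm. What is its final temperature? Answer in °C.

ΔL = αL₀ΔT ⇒ ΔT = ΔL / (αL₀)
ΔT = 110×10⁻³ m / (29×10⁻⁶ × 12.5 m) = 303.45 K
T = -5.59 + 303.45 = 297.86 °C

T = 298 °C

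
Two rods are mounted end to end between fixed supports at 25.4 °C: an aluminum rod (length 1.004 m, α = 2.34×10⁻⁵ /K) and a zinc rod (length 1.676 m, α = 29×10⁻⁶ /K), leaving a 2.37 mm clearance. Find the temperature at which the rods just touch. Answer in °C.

T = 58.3 °C

α₁L₁ = 2.34936×10⁻⁵ m/K, α₂L₂ = 4.8604×10⁻⁵ m/K → total 7.20976×10⁻⁵ m/K
ΔT = g/(α₁L₁+α₂L₂) = 2.37×10⁻³ / 7.20976×10⁻⁵ = 32.872 K
T = 25.4 + 32.872 = 58.272 °C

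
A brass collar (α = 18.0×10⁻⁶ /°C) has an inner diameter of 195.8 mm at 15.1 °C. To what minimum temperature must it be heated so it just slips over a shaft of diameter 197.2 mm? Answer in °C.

Required Δd = 197.2 − 195.8 = 1.4 mm
Δd = αd₀ΔT ⇒ ΔT = Δd/(αd₀) = 1.4 / (18.0×10⁻⁶ × 195.8) = 397.23 K
T_min = 15.1 + 397.23 = 412.33 °C

T = 412 °C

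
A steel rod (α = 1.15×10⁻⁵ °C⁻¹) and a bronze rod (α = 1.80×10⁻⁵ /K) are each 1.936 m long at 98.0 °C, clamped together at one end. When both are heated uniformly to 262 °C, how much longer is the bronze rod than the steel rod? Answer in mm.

2.06 mm

ΔT = 164.0 K
steel: ΔL = 1.15×10⁻⁵ × 1.936 m × 164.0 = 3.6513×10⁻³ m = 3.6513 mm
bronze: ΔL = 1.80×10⁻⁵ × 1.936 m × 164.0 = 5.7151×10⁻³ m = 5.7151 mm
difference = 5.7151 − 3.6513 = 2.0638 mm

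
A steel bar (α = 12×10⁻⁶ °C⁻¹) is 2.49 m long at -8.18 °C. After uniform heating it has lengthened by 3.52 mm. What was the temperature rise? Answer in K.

ΔL = αL₀ΔT ⇒ ΔT = ΔL / (αL₀)
ΔT = 3.52×10⁻³ m / (12×10⁻⁶ × 2.49 m) = 117.80 K

ΔT = 118 K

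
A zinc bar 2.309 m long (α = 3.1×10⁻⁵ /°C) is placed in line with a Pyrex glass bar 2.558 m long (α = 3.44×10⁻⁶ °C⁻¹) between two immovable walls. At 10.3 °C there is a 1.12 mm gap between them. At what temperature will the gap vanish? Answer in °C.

Gap closes when ΔL₁ + ΔL₂ = 1.12 mm = 1.12×10⁻³ m
(α₁L₁ + α₂L₂)ΔT = g
α₁L₁ + α₂L₂ = 3.1×10⁻⁵×2.309 + 3.44×10⁻⁶×2.558 = 8.037852×10⁻⁵ m/K
ΔT = 1.12×10⁻³ / 8.037852×10⁻⁵ = 13.934 K
T = 10.3 + 13.934 = 24.234 °C

T = 24.2 °C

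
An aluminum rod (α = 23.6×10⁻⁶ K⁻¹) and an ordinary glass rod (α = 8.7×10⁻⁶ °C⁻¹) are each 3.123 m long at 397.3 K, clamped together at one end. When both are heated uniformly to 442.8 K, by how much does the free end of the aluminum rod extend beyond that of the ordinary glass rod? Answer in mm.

ΔT = 45.5 K
aluminum: ΔL = 23.6×10⁻⁶ × 3.123 m × 45.5 = 3.3535×10⁻³ m = 3.3535 mm
ordinary glass: ΔL = 8.7×10⁻⁶ × 3.123 m × 45.5 = 1.2362×10⁻³ m = 1.2362 mm
difference = 3.3535 − 1.2362 = 2.1173 mm

2.12 mm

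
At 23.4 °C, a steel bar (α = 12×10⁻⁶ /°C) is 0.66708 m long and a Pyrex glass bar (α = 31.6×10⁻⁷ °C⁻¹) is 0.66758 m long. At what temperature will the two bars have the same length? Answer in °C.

T = 108.2 °C

Equal length when α₁L₁ΔT − α₂L₂ΔT = L₂ − L₁ = 5.00×10⁻⁴ m
α₁L₁ = 8.00496×10⁻⁶, α₂L₂ = 2.1095528×10⁻⁶ → Δ(αL) = 5.8954072×10⁻⁶ m/K
ΔT = 5.00×10⁻⁴ / 5.8954072×10⁻⁶ = 84.812 K, so T = 23.4 + 84.812 = 108.212 °C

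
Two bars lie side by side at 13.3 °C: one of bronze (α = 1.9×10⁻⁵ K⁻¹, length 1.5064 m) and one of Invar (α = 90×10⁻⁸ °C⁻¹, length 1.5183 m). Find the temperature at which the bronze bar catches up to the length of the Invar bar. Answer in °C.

T = 449.9 °C

Equal length when α₁L₁ΔT − α₂L₂ΔT = L₂ − L₁ = 1.19×10⁻² m
α₁L₁ = 2.86216×10⁻⁵, α₂L₂ = 1.36647×10⁻⁶ → Δ(αL) = 2.725513×10⁻⁵ m/K
ΔT = 1.19×10⁻² / 2.725513×10⁻⁵ = 436.615 K, so T = 13.3 + 436.615 = 449.915 °C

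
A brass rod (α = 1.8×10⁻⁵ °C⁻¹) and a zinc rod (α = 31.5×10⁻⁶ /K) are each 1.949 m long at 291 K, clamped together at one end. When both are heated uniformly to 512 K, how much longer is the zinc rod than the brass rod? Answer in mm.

ΔT = 221 K
brass: ΔL = 1.8×10⁻⁵ × 1.949 m × 221 = 7.7531×10⁻³ m = 7.7531 mm
zinc: ΔL = 31.5×10⁻⁶ × 1.949 m × 221 = 1.3568×10⁻² m = 13.568 mm
difference = 13.568 − 7.7531 = 5.8149 mm

5.81 mm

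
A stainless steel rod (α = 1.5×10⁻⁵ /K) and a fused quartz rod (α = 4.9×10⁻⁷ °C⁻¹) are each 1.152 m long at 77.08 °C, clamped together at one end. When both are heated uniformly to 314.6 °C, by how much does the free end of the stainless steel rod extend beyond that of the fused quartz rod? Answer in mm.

3.97 mm

ΔT = 237.52 K
stainless steel: ΔL = 1.5×10⁻⁵ × 1.152 m × 237.52 = 4.1043×10⁻³ m = 4.1043 mm
fused quartz: ΔL = 4.9×10⁻⁷ × 1.152 m × 237.52 = 1.3408×10⁻⁴ m = 0.13408 mm
difference = 4.1043 − 0.13408 = 3.97022 mm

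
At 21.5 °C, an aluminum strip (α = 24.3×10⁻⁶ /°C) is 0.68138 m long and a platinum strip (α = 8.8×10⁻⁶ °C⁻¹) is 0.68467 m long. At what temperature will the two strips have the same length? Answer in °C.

Equal length when α₁L₁ΔT − α₂L₂ΔT = L₂ − L₁ = 3.29×10⁻³ m
α₁L₁ = 1.6557534×10⁻⁵, α₂L₂ = 6.025096×10⁻⁶ → Δ(αL) = 1.0532438×10⁻⁵ m/K
ΔT = 3.29×10⁻³ / 1.0532438×10⁻⁵ = 312.368 K, so T = 21.5 + 312.368 = 333.868 °C

T = 333.9 °C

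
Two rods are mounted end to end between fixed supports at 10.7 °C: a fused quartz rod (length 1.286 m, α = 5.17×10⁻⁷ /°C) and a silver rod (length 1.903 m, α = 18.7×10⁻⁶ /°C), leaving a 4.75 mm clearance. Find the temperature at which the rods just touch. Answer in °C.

α₁L₁ = 6.64862×10⁻⁷ m/K, α₂L₂ = 3.55861×10⁻⁵ m/K → total 3.6250962×10⁻⁵ m/K
ΔT = g/(α₁L₁+α₂L₂) = 4.75×10⁻³ / 3.6250962×10⁻⁵ = 131.03 K
T = 10.7 + 131.03 = 141.73 °C

T = 142 °C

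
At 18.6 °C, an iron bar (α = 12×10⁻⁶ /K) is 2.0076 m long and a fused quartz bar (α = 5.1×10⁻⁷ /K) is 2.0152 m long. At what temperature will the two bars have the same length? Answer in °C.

L₁(1 + α₁ΔT) = L₂(1 + α₂ΔT) ⇒ ΔT = (L₂ − L₁)/(α₁L₁ − α₂L₂)
L₂ − L₁ = 2.0152 − 2.0076 = 7.60×10⁻³ m
α₁L₁ − α₂L₂ = 12×10⁻⁶×2.0076 − 5.1×10⁻⁷×2.0152 = 2.3063448×10⁻⁵ m/K
ΔT = 7.60×10⁻³ / 2.3063448×10⁻⁵ = 329.526 K
T = 18.6 + 329.526 = 348.126 °C

T = 348.1 °C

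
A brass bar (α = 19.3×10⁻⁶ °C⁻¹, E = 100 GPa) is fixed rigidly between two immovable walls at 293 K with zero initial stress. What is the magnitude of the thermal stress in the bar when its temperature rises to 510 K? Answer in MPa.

σ = 419 MPa

Fully constrained: the free strain ε = αΔT is blocked, so σ = Eε = EαΔT.
|ΔT| = 217 K
σ = 100×10⁹ × 19.3×10⁻⁶ × 217 = 4.19×10⁸ Pa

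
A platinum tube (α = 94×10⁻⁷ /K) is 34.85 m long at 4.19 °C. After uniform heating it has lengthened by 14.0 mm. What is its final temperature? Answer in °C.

T = 46.9 °C

ΔL = αL₀ΔT ⇒ ΔT = ΔL / (αL₀)
ΔT = 14.0×10⁻³ m / (94×10⁻⁷ × 34.85 m) = 42.736 K
T = 4.19 + 42.736 = 46.926 °C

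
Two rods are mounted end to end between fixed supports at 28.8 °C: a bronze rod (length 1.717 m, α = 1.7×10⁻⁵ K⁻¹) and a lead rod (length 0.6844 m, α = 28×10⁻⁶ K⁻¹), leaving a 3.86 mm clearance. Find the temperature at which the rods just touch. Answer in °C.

Gap closes when ΔL₁ + ΔL₂ = 3.86 mm = 3.86×10⁻³ m
(α₁L₁ + α₂L₂)ΔT = g
α₁L₁ + α₂L₂ = 1.7×10⁻⁵×1.717 + 28×10⁻⁶×0.6844 = 4.83522×10⁻⁵ m/K
ΔT = 3.86×10⁻³ / 4.83522×10⁻⁵ = 79.83 K
T = 28.8 + 79.83 = 108.63 °C

T = 109 °C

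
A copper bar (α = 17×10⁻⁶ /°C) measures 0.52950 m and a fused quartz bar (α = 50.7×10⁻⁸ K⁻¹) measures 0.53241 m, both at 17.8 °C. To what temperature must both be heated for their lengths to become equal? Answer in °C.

T = 351.1 °C

L₁(1 + α₁ΔT) = L₂(1 + α₂ΔT) ⇒ ΔT = (L₂ − L₁)/(α₁L₁ − α₂L₂)
L₂ − L₁ = 0.53241 − 0.52950 = 2.91×10⁻³ m
α₁L₁ − α₂L₂ = 17×10⁻⁶×0.52950 − 50.7×10⁻⁸×0.53241 = 8.73156813×10⁻⁶ m/K
ΔT = 2.91×10⁻³ / 8.73156813×10⁻⁶ = 333.273 K
T = 17.8 + 333.273 = 351.073 °C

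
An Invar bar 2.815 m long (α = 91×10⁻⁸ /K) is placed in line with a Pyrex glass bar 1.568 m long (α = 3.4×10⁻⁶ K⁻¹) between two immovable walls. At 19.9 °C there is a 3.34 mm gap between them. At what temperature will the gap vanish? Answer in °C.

α₁L₁ = 2.56165×10⁻⁶ m/K, α₂L₂ = 5.3312×10⁻⁶ m/K → total 7.89285×10⁻⁶ m/K
ΔT = g/(α₁L₁+α₂L₂) = 3.34×10⁻³ / 7.89285×10⁻⁶ = 423.17 K
T = 19.9 + 423.17 = 443.07 °C

T = 443 °C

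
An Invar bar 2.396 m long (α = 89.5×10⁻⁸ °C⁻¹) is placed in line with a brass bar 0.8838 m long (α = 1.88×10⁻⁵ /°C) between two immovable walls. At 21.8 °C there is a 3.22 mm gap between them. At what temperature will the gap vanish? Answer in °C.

α₁L₁ = 2.14442×10⁻⁶ m/K, α₂L₂ = 1.661544×10⁻⁵ m/K → total 1.875986×10⁻⁵ m/K
ΔT = g/(α₁L₁+α₂L₂) = 3.22×10⁻³ / 1.875986×10⁻⁵ = 171.64 K
T = 21.8 + 171.64 = 193.44 °C

T = 193 °C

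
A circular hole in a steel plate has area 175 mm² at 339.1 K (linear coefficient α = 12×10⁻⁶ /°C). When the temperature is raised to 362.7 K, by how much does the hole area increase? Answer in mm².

ΔA = 0.0991 mm²

Area coefficient ≈ 2α; |ΔT| = 23.6 K
ΔA = 2αA₀ΔT = 2(12×10⁻⁶)(175)(23.6) = 0.0991 mm²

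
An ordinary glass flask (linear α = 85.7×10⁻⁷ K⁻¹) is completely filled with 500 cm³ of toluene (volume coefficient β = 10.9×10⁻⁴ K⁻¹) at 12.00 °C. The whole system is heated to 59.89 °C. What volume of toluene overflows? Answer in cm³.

The flask also expands: β_container ≈ 3α = 2.571×10⁻⁵ /K
Net overflow = V₀(β_liq − 3α_cont)ΔT
β − 3α = 1.09×10⁻³ − 2.571×10⁻⁵ = 1.06429×10⁻³ /K; ΔT = 47.89 K
ΔV = 500 × 1.06429×10⁻³ × 47.89 = 25.5 cm³

25.5 cm³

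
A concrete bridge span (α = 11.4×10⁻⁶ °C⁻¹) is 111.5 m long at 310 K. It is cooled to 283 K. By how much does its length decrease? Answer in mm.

|ΔT| = |283 − 310| = 27 K
ΔL = αL₀ΔT = (11.4×10⁻⁶)(111.5)(27) = 3.43×10⁻² m

ΔL = 34.3 mm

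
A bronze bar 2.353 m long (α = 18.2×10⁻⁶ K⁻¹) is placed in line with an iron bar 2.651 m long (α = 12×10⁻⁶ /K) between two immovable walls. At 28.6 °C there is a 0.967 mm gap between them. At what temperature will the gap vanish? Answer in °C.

T = 41.6 °C

Gap closes when ΔL₁ + ΔL₂ = 0.967 mm = 9.67×10⁻⁴ m
(α₁L₁ + α₂L₂)ΔT = g
α₁L₁ + α₂L₂ = 18.2×10⁻⁶×2.353 + 12×10⁻⁶×2.651 = 7.46366×10⁻⁵ m/K
ΔT = 9.67×10⁻⁴ / 7.46366×10⁻⁵ = 12.956 K
T = 28.6 + 12.956 = 41.556 °C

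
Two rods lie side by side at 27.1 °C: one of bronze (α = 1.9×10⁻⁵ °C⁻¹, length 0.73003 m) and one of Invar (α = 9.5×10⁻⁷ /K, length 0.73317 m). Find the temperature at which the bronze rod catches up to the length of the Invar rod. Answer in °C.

T = 265.4 °C

Equal length when α₁L₁ΔT − α₂L₂ΔT = L₂ − L₁ = 3.14×10⁻³ m
α₁L₁ = 1.387057×10⁻⁵, α₂L₂ = 6.965115×10⁻⁷ → Δ(αL) = 1.31740585×10⁻⁵ m/K
ΔT = 3.14×10⁻³ / 1.31740585×10⁻⁵ = 238.347 K, so T = 27.1 + 238.347 = 265.447 °C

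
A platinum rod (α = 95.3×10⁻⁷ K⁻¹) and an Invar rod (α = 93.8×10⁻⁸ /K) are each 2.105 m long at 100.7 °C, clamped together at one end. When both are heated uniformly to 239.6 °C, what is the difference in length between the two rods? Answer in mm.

ΔT = 138.9 K
platinum: ΔL = 95.3×10⁻⁷ × 2.105 m × 138.9 = 2.7864×10⁻³ m = 2.7864 mm
Invar: ΔL = 93.8×10⁻⁸ × 2.105 m × 138.9 = 2.7426×10⁻⁴ m = 0.27426 mm
difference = 2.7864 − 0.27426 = 2.51214 mm

2.51 mm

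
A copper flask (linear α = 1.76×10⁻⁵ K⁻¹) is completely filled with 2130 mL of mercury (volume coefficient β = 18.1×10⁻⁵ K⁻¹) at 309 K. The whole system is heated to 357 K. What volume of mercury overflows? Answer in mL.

13.1 mL

The flask also expands: β_container ≈ 3α = 5.28×10⁻⁵ /K
Net overflow = V₀(β_liq − 3α_cont)ΔT
β − 3α = 1.81×10⁻⁴ − 5.28×10⁻⁵ = 1.282×10⁻⁴ /K; ΔT = 48 K
ΔV = 2130 × 1.282×10⁻⁴ × 48 = 13.1 mL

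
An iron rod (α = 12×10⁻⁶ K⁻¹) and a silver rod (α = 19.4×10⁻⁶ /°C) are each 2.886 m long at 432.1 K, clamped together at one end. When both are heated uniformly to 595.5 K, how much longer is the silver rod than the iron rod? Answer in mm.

3.49 mm

ΔT = 163.4 K
iron: ΔL = 12×10⁻⁶ × 2.886 m × 163.4 = 5.6589×10⁻³ m = 5.6589 mm
silver: ΔL = 19.4×10⁻⁶ × 2.886 m × 163.4 = 9.1485×10⁻³ m = 9.1485 mm
difference = 9.1485 − 5.6589 = 3.4896 mm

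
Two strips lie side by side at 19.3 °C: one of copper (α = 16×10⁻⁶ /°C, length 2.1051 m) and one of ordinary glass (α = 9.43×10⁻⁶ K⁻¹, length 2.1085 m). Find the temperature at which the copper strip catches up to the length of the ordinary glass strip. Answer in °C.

L₁(1 + α₁ΔT) = L₂(1 + α₂ΔT) ⇒ ΔT = (L₂ − L₁)/(α₁L₁ − α₂L₂)
L₂ − L₁ = 2.1085 − 2.1051 = 3.40×10⁻³ m
α₁L₁ − α₂L₂ = 16×10⁻⁶×2.1051 − 9.43×10⁻⁶×2.1085 = 1.3798445×10⁻⁵ m/K
ΔT = 3.40×10⁻³ / 1.3798445×10⁻⁵ = 246.405 K
T = 19.3 + 246.405 = 265.705 °C

T = 265.7 °C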